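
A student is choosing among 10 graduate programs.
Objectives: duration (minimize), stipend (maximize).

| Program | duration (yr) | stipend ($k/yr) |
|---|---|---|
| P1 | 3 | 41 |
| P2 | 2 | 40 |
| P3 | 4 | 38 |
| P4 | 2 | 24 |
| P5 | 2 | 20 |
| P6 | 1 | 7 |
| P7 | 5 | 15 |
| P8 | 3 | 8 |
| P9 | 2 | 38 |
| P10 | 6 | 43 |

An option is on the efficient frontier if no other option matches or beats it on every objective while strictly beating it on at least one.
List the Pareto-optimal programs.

P1, P2, P6, P10

P1: not dominated.
P2: not dominated.
P3: dominated by P1 (duration 3≤4, stipend 41≥38).
P4: dominated by P2 (duration 2≤2, stipend 40≥24).
P5: dominated by P2 (duration 2≤2, stipend 40≥20).
P6: not dominated (best duration).
P7: dominated by P1 (duration 3≤5, stipend 41≥15).
P8: dominated by P1 (duration 3≤3, stipend 41≥8).
P9: dominated by P2 (duration 2≤2, stipend 40≥38).
P10: not dominated (best stipend).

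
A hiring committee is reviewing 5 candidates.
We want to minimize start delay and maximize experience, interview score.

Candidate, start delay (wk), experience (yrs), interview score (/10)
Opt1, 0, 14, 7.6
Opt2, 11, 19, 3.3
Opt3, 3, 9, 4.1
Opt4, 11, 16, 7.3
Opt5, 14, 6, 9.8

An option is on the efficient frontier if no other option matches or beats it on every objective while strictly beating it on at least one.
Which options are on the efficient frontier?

Opt1: not dominated (best start delay).
Opt2: not dominated (best experience).
Opt3: dominated by Opt1 (start delay 0≤3, experience 14≥9, interview score 7.6≥4.1).
Opt4: not dominated.
Opt5: not dominated (best interview score).

Opt1, Opt2, Opt4, Opt5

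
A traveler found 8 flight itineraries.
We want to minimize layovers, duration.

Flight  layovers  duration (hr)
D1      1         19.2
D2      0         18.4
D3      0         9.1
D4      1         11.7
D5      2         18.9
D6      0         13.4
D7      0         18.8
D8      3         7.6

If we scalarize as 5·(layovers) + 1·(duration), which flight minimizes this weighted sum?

D1: 5·1 + 1·19.2 = 24.2
D2: 5·0 + 1·18.4 = 18.4
D3: 5·0 + 1·9.1 = 9.1
D4: 5·1 + 1·11.7 = 16.7
D5: 5·2 + 1·18.9 = 28.9
D6: 5·0 + 1·13.4 = 13.4
D7: 5·0 + 1·18.8 = 18.8
D8: 5·3 + 1·7.6 = 22.6
Lowest: D3 at 9.1.

D3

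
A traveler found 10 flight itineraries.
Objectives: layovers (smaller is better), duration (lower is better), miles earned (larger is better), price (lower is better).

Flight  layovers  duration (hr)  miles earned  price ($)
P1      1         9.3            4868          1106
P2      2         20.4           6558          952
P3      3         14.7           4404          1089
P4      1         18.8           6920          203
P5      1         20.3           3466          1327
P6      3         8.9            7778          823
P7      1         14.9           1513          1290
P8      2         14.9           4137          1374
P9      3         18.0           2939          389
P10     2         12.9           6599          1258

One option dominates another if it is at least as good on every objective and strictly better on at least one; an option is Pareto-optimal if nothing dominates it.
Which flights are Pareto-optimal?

P1: not dominated.
P2: dominated by P4 (layovers 1≤2, duration 18.8≤20.4, miles earned 6920≥6558, price 203≤952).
P3: dominated by P6 (layovers 3≤3, duration 8.9≤14.7, miles earned 7778≥4404, price 823≤1089).
P4: not dominated (best price).
P5: dominated by P1 (layovers 1≤1, duration 9.3≤20.3, miles earned 4868≥3466, price 1106≤1327).
P6: not dominated (best duration).
P7: dominated by P1 (layovers 1≤1, duration 9.3≤14.9, miles earned 4868≥1513, price 1106≤1290).
P8: dominated by P1 (layovers 1≤2, duration 9.3≤14.9, miles earned 4868≥4137, price 1106≤1374).
P9: not dominated.
P10: not dominated.

P1, P4, P6, P9, P10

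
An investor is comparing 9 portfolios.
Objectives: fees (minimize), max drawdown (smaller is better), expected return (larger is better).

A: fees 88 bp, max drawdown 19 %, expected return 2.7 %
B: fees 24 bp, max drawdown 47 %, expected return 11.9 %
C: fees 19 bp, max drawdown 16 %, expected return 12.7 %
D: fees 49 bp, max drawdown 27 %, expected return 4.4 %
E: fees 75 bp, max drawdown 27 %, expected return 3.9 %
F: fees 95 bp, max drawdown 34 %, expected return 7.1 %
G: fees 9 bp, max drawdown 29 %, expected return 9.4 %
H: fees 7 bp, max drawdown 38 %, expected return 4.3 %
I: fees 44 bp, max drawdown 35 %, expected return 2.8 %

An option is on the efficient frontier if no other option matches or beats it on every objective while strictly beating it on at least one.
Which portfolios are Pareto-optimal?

C, G, H

A: dominated by C (fees 19≤88, max drawdown 16≤19, expected return 12.7≥2.7).
B: dominated by C (fees 19≤24, max drawdown 16≤47, expected return 12.7≥11.9).
C: not dominated (best max drawdown).
D: dominated by C (fees 19≤49, max drawdown 16≤27, expected return 12.7≥4.4).
E: dominated by C (fees 19≤75, max drawdown 16≤27, expected return 12.7≥3.9).
F: dominated by C (fees 19≤95, max drawdown 16≤34, expected return 12.7≥7.1).
G: not dominated.
H: not dominated (best fees).
I: dominated by C (fees 19≤44, max drawdown 16≤35, expected return 12.7≥2.8).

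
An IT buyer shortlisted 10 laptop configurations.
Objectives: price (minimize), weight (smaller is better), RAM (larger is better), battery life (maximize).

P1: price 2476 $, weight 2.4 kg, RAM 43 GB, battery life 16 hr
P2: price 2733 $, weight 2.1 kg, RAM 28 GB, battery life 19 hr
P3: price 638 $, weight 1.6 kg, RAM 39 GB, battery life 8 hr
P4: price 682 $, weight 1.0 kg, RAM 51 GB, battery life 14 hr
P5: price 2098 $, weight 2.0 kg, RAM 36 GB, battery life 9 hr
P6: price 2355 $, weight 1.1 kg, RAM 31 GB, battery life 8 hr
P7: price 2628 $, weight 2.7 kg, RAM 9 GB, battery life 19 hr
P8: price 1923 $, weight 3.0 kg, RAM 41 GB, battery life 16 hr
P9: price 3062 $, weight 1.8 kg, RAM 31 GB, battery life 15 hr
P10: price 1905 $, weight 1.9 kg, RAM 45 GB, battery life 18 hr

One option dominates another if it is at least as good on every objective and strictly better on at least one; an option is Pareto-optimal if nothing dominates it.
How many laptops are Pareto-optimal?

6

P1: dominated by P10 (price 1905≤2476, weight 1.9≤2.4, RAM 45≥43, battery life 18≥16).
P2: not dominated.
P3: not dominated (best price).
P4: not dominated (best weight).
P5: dominated by P4 (price 682≤2098, weight 1.0≤2.0, RAM 51≥36, battery life 14≥9).
P6: dominated by P4 (price 682≤2355, weight 1.0≤1.1, RAM 51≥31, battery life 14≥8).
P7: not dominated.
P8: dominated by P10 (price 1905≤1923, weight 1.9≤3.0, RAM 45≥41, battery life 18≥16).
P9: not dominated.
P10: not dominated.
Pareto-optimal: P2, P3, P4, P7, P9, P10 → 6.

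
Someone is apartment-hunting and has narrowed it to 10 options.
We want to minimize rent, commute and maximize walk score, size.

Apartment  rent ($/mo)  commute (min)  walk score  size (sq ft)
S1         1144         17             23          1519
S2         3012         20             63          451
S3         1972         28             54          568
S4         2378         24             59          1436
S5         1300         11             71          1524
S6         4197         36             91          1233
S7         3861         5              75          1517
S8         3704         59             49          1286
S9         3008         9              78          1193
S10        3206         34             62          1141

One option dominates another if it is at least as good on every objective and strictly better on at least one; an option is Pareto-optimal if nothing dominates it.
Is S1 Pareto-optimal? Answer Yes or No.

S2: worse on rent (3012 vs 1144).
S3: worse on rent (1972 vs 1144).
S4: worse on rent (2378 vs 1144).
S5: worse on rent (1300 vs 1144).
S6: worse on rent (4197 vs 1144).
S7: worse on rent (3861 vs 1144).
S8: worse on rent (3704 vs 1144).
S9: worse on rent (3008 vs 1144).
S10: worse on rent (3206 vs 1144).
No option is at least as good as S1 on every objective and strictly better on one.

Yes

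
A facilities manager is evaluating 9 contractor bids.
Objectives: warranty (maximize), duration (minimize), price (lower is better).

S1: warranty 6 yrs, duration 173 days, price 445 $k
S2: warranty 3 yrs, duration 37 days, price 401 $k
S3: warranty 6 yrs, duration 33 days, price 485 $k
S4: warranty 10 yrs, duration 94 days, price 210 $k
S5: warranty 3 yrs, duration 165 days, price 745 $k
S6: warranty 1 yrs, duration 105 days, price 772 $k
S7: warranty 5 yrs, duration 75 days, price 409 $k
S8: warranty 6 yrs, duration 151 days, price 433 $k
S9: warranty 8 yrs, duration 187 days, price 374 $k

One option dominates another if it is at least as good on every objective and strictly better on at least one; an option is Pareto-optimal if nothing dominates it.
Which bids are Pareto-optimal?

S1: dominated by S4 (warranty 10≥6, duration 94≤173, price 210≤445).
S2: not dominated.
S3: not dominated (best duration).
S4: not dominated (best warranty).
S5: dominated by S2 (warranty 3≥3, duration 37≤165, price 401≤745).
S6: dominated by S2 (warranty 3≥1, duration 37≤105, price 401≤772).
S7: not dominated.
S8: dominated by S4 (warranty 10≥6, duration 94≤151, price 210≤433).
S9: dominated by S4 (warranty 10≥8, duration 94≤187, price 210≤374).

S2, S3, S4, S7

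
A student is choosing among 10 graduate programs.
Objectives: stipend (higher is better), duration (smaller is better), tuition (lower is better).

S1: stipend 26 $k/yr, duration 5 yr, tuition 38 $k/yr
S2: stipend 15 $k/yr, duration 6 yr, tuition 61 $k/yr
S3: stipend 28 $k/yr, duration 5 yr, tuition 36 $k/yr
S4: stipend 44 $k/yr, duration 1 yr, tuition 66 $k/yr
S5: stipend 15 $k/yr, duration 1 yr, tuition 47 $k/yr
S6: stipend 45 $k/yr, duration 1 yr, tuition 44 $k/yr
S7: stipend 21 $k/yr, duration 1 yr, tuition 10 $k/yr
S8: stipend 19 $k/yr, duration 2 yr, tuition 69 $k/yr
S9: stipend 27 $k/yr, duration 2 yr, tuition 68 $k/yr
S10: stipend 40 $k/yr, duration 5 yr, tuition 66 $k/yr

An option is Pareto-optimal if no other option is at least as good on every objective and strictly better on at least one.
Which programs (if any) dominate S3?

none

S1: worse on stipend (26 vs 28).
S2: worse on stipend (15 vs 28).
S4: worse on tuition (66 vs 36).
S5: worse on stipend (15 vs 28).
S6: worse on tuition (44 vs 36).
S7: worse on stipend (21 vs 28).
S8: worse on stipend (19 vs 28).
S9: worse on stipend (27 vs 28).
S10: worse on tuition (66 vs 36).
No option dominates S3.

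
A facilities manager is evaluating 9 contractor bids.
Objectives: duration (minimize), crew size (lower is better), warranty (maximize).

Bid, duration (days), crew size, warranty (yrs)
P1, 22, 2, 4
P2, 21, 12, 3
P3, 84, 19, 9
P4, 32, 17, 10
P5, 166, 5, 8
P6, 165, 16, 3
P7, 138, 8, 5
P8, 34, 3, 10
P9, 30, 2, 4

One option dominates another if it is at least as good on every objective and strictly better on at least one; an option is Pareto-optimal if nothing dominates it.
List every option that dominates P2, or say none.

P1: worse on duration (22 vs 21).
P3: worse on duration (84 vs 21).
P4: worse on duration (32 vs 21).
P5: worse on duration (166 vs 21).
P6: worse on duration (165 vs 21).
P7: worse on duration (138 vs 21).
P8: worse on duration (34 vs 21).
P9: worse on duration (30 vs 21).
No option dominates P2.

none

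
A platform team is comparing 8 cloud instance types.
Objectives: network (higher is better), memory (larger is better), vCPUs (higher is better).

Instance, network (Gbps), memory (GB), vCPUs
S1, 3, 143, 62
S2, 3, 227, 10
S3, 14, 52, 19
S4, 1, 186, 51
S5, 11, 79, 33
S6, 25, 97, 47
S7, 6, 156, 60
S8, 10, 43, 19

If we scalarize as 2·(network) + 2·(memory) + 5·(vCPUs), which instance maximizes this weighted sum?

S1: 2·3 + 2·143 + 5·62 = 602
S2: 2·3 + 2·227 + 5·10 = 510
S3: 2·14 + 2·52 + 5·19 = 227
S4: 2·1 + 2·186 + 5·51 = 629
S5: 2·11 + 2·79 + 5·33 = 345
S6: 2·25 + 2·97 + 5·47 = 479
S7: 2·6 + 2·156 + 5·60 = 624
S8: 2·10 + 2·43 + 5·19 = 201
Highest: S4 at 629.

S4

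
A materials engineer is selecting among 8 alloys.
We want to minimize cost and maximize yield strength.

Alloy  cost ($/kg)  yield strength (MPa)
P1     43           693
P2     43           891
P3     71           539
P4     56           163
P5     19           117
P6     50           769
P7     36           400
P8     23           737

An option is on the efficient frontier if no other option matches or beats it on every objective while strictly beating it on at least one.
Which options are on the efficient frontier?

P2, P5, P8

P1: dominated by P2 (cost 43≤43, yield strength 891≥693).
P2: not dominated (best yield strength).
P3: dominated by P1 (cost 43≤71, yield strength 693≥539).
P4: dominated by P1 (cost 43≤56, yield strength 693≥163).
P5: not dominated (best cost).
P6: dominated by P2 (cost 43≤50, yield strength 891≥769).
P7: dominated by P8 (cost 23≤36, yield strength 737≥400).
P8: not dominated.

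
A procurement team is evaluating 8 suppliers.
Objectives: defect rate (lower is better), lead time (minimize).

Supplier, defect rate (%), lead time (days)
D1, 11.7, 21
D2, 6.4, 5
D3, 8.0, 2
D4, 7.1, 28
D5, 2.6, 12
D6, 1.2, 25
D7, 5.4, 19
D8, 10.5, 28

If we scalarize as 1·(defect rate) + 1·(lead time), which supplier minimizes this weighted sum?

D3

D1: 1·11.7 + 1·21 = 32.7
D2: 1·6.4 + 1·5 = 11.4
D3: 1·8.0 + 1·2 = 10.0
D4: 1·7.1 + 1·28 = 35.1
D5: 1·2.6 + 1·12 = 14.6
D6: 1·1.2 + 1·25 = 26.2
D7: 1·5.4 + 1·19 = 24.4
D8: 1·10.5 + 1·28 = 38.5
Lowest: D3 at 10.0.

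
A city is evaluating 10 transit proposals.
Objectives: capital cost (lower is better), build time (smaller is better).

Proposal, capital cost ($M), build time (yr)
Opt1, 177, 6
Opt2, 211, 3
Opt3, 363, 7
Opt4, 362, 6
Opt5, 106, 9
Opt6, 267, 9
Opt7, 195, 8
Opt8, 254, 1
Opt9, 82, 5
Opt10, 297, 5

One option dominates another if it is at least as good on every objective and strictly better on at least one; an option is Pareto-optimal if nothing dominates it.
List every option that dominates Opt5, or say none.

Opt9: capital cost 82≤106, build time 5≤9 — dominates Opt5.
Others (Opt1, Opt2, Opt3, Opt4, Opt6, Opt7, Opt8, Opt10) are each worse than Opt5 on at least one objective.

Opt9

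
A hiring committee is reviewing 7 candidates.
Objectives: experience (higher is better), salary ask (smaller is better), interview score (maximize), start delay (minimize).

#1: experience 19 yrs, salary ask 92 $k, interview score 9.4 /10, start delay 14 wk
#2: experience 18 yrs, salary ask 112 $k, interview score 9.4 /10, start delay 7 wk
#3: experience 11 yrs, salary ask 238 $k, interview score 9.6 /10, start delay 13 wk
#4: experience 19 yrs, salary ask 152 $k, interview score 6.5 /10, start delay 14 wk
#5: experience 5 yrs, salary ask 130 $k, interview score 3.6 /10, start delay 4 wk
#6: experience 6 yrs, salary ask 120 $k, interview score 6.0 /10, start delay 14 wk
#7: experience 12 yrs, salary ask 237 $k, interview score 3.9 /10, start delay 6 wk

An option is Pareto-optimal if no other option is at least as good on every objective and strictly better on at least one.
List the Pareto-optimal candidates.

#1, #2, #3, #5, #7

#1: not dominated (best salary ask).
#2: not dominated.
#3: not dominated (best interview score).
#4: dominated by #1 (experience 19≥19, salary ask 92≤152, interview score 9.4≥6.5, start delay 14≤14).
#5: not dominated (best start delay).
#6: dominated by #1 (experience 19≥6, salary ask 92≤120, interview score 9.4≥6.0, start delay 14≤14).
#7: not dominated.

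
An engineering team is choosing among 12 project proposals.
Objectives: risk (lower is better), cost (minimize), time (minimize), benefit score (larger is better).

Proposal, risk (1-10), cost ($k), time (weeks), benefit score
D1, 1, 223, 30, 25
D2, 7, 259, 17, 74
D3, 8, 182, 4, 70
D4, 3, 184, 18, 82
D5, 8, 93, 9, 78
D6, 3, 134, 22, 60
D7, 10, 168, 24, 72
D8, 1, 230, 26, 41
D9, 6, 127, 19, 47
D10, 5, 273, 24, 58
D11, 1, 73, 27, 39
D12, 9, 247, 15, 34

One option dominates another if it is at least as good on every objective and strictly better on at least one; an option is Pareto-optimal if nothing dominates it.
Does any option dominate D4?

D1: worse on cost (223 vs 184).
D2: worse on risk (7 vs 3).
D3: worse on risk (8 vs 3).
D5: worse on risk (8 vs 3).
D6: worse on time (22 vs 18).
D7: worse on risk (10 vs 3).
D8: worse on cost (230 vs 184).
D9: worse on risk (6 vs 3).
D10: worse on risk (5 vs 3).
D11: worse on time (27 vs 18).
D12: worse on risk (9 vs 3).
No option is at least as good as D4 on every objective and strictly better on one.

No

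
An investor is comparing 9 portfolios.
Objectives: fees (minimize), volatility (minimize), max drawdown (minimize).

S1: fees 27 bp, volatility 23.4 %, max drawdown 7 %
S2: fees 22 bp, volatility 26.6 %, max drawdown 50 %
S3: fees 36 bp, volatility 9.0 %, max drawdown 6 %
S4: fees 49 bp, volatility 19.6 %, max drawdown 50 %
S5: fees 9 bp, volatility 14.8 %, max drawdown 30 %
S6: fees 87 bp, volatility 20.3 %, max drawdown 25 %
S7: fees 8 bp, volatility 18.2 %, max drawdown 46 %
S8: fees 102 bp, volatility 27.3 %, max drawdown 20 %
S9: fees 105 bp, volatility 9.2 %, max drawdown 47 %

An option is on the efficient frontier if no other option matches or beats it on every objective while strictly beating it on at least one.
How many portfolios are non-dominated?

4

S1: not dominated.
S2: dominated by S5 (fees 9≤22, volatility 14.8≤26.6, max drawdown 30≤50).
S3: not dominated (best volatility).
S4: dominated by S3 (fees 36≤49, volatility 9.0≤19.6, max drawdown 6≤50).
S5: not dominated.
S6: dominated by S3 (fees 36≤87, volatility 9.0≤20.3, max drawdown 6≤25).
S7: not dominated (best fees).
S8: dominated by S1 (fees 27≤102, volatility 23.4≤27.3, max drawdown 7≤20).
S9: dominated by S3 (fees 36≤105, volatility 9.0≤9.2, max drawdown 6≤47).
Pareto-optimal: S1, S3, S5, S7 → 4.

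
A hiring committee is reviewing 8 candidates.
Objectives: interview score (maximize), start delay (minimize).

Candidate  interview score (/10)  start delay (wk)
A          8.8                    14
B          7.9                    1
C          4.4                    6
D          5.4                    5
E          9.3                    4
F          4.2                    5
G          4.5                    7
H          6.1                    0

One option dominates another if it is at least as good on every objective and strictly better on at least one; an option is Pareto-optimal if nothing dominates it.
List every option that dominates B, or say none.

A: worse on start delay (14 vs 1).
C: worse on interview score (4.4 vs 7.9).
D: worse on interview score (5.4 vs 7.9).
E: worse on start delay (4 vs 1).
F: worse on interview score (4.2 vs 7.9).
G: worse on interview score (4.5 vs 7.9).
H: worse on interview score (6.1 vs 7.9).
No option dominates B.

none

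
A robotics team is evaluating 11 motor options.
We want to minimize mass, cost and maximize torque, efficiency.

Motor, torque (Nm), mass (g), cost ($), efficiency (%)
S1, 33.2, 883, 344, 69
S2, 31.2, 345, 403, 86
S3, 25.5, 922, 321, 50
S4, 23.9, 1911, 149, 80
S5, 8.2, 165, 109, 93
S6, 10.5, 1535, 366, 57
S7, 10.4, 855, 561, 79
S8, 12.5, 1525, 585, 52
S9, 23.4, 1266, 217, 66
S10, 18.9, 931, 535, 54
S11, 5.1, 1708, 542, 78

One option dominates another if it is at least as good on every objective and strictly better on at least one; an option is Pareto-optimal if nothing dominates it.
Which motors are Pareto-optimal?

S1, S2, S3, S4, S5, S9

S1: not dominated (best torque).
S2: not dominated.
S3: not dominated.
S4: not dominated.
S5: not dominated (best mass).
S6: dominated by S1 (torque 33.2≥10.5, mass 883≤1535, cost 344≤366, efficiency 69≥57).
S7: dominated by S2 (torque 31.2≥10.4, mass 345≤855, cost 403≤561, efficiency 86≥79).
S8: dominated by S1 (torque 33.2≥12.5, mass 883≤1525, cost 344≤585, efficiency 69≥52).
S9: not dominated.
S10: dominated by S1 (torque 33.2≥18.9, mass 883≤931, cost 344≤535, efficiency 69≥54).
S11: dominated by S2 (torque 31.2≥5.1, mass 345≤1708, cost 403≤542, efficiency 86≥78).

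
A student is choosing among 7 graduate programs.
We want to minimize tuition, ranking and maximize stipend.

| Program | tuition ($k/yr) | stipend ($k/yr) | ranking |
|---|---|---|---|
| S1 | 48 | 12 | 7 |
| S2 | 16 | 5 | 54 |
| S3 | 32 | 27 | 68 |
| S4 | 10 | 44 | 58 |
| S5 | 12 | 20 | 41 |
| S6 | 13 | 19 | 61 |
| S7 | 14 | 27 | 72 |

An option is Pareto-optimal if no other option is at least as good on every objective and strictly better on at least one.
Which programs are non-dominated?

S1, S4, S5

S1: not dominated (best ranking).
S2: dominated by S5 (tuition 12≤16, stipend 20≥5, ranking 41≤54).
S3: dominated by S4 (tuition 10≤32, stipend 44≥27, ranking 58≤68).
S4: not dominated (best tuition).
S5: not dominated.
S6: dominated by S4 (tuition 10≤13, stipend 44≥19, ranking 58≤61).
S7: dominated by S4 (tuition 10≤14, stipend 44≥27, ranking 58≤72).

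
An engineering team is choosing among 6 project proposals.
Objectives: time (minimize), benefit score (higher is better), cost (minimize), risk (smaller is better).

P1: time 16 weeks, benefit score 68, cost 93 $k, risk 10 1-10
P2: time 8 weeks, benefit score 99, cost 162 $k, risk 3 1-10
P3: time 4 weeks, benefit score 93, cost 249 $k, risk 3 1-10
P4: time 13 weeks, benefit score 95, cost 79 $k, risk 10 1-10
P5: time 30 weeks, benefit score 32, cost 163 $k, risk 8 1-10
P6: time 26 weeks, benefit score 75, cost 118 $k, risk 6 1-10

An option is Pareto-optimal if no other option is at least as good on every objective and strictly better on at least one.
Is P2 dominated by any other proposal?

No

P1: worse on time (16 vs 8).
P3: worse on benefit score (93 vs 99).
P4: worse on time (13 vs 8).
P5: worse on time (30 vs 8).
P6: worse on time (26 vs 8).
No option is at least as good as P2 on every objective and strictly better on one.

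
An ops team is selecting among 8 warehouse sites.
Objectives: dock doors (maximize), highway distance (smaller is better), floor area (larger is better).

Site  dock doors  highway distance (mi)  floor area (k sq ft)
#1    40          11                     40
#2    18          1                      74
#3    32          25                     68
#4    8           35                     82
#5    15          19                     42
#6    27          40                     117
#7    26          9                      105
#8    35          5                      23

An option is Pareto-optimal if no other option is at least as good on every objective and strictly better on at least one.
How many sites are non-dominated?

#1: not dominated (best dock doors).
#2: not dominated (best highway distance).
#3: not dominated.
#4: dominated by #7 (dock doors 26≥8, highway distance 9≤35, floor area 105≥82).
#5: dominated by #2 (dock doors 18≥15, highway distance 1≤19, floor area 74≥42).
#6: not dominated (best floor area).
#7: not dominated.
#8: not dominated.
Pareto-optimal: #1, #2, #3, #6, #7, #8 → 6.

6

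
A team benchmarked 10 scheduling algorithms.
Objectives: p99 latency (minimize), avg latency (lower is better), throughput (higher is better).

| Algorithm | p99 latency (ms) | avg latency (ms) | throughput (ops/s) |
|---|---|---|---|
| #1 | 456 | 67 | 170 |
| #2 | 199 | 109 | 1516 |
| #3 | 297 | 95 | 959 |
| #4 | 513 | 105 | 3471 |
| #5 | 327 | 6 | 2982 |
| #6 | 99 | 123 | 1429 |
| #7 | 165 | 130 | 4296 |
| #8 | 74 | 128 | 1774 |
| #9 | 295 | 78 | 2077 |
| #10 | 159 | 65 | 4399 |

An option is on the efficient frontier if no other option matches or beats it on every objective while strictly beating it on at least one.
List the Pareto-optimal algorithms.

#1: dominated by #5 (p99 latency 327≤456, avg latency 6≤67, throughput 2982≥170).
#2: dominated by #10 (p99 latency 159≤199, avg latency 65≤109, throughput 4399≥1516).
#3: dominated by #9 (p99 latency 295≤297, avg latency 78≤95, throughput 2077≥959).
#4: dominated by #10 (p99 latency 159≤513, avg latency 65≤105, throughput 4399≥3471).
#5: not dominated (best avg latency).
#6: not dominated.
#7: dominated by #10 (p99 latency 159≤165, avg latency 65≤130, throughput 4399≥4296).
#8: not dominated (best p99 latency).
#9: dominated by #10 (p99 latency 159≤295, avg latency 65≤78, throughput 4399≥2077).
#10: not dominated (best throughput).

#5, #6, #8, #10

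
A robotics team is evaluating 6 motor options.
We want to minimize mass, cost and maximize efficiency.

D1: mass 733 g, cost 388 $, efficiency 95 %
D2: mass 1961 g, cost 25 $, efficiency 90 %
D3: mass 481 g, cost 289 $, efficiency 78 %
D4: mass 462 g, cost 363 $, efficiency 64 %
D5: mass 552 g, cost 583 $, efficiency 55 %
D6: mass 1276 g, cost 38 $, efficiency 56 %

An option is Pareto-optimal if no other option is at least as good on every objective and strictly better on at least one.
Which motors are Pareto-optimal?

D1: not dominated (best efficiency).
D2: not dominated (best cost).
D3: not dominated.
D4: not dominated (best mass).
D5: dominated by D3 (mass 481≤552, cost 289≤583, efficiency 78≥55).
D6: not dominated.

D1, D2, D3, D4, D6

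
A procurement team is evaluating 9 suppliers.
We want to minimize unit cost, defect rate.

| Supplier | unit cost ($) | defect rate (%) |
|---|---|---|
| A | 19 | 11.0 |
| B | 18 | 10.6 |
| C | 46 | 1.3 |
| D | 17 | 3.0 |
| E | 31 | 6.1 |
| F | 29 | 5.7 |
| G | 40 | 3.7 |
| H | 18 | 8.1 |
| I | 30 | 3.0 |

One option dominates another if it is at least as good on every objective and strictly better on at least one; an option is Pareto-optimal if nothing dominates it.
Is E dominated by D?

D vs E: unit cost 17≤31, defect rate 3.0≤6.1 — D is at least as good on every objective with at least one strict improvement.

Yes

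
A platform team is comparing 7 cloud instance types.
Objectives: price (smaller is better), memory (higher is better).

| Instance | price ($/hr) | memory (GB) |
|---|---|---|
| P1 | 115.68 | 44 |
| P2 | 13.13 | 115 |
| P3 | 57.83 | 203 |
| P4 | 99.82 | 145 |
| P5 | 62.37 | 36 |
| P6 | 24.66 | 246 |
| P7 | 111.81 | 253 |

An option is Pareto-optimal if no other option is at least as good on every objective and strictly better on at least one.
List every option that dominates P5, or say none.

P2: price 13.13≤62.37, memory 115≥36 — dominates P5.
P3: price 57.83≤62.37, memory 203≥36 — dominates P5.
P6: price 24.66≤62.37, memory 246≥36 — dominates P5.
Others (P1, P4, P7) are each worse than P5 on at least one objective.

P2, P3, P6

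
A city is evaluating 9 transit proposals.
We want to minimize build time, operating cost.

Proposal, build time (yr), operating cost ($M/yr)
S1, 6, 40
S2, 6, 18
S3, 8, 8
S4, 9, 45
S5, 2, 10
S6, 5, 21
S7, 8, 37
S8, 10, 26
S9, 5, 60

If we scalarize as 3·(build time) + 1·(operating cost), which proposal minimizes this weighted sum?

S1: 3·6 + 1·40 = 58
S2: 3·6 + 1·18 = 36
S3: 3·8 + 1·8 = 32
S4: 3·9 + 1·45 = 72
S5: 3·2 + 1·10 = 16
S6: 3·5 + 1·21 = 36
S7: 3·8 + 1·37 = 61
S8: 3·10 + 1·26 = 56
S9: 3·5 + 1·60 = 75
Lowest: S5 at 16.

S5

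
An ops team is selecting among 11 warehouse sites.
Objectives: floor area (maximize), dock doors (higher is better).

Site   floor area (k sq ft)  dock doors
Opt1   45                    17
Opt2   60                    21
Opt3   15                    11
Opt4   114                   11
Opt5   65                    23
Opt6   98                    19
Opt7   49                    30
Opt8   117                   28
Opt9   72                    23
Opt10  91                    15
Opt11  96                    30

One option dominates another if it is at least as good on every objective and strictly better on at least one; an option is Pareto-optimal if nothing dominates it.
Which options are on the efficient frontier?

Opt8, Opt11

Opt1: dominated by Opt2 (floor area 60≥45, dock doors 21≥17).
Opt2: dominated by Opt5 (floor area 65≥60, dock doors 23≥21).
Opt3: dominated by Opt1 (floor area 45≥15, dock doors 17≥11).
Opt4: dominated by Opt8 (floor area 117≥114, dock doors 28≥11).
Opt5: dominated by Opt8 (floor area 117≥65, dock doors 28≥23).
Opt6: dominated by Opt8 (floor area 117≥98, dock doors 28≥19).
Opt7: dominated by Opt11 (floor area 96≥49, dock doors 30≥30).
Opt8: not dominated (best floor area).
Opt9: dominated by Opt8 (floor area 117≥72, dock doors 28≥23).
Opt10: dominated by Opt6 (floor area 98≥91, dock doors 19≥15).
Opt11: not dominated.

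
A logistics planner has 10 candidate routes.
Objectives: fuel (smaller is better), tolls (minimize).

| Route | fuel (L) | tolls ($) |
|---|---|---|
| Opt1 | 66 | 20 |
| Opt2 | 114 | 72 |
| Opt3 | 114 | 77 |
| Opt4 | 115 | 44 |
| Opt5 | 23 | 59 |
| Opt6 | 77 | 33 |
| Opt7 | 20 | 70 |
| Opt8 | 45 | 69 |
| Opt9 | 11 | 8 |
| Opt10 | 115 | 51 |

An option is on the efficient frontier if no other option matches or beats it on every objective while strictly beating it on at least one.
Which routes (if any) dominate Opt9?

Opt1: worse on fuel (66 vs 11).
Opt2: worse on fuel (114 vs 11).
Opt3: worse on fuel (114 vs 11).
Opt4: worse on fuel (115 vs 11).
Opt5: worse on fuel (23 vs 11).
Opt6: worse on fuel (77 vs 11).
Opt7: worse on fuel (20 vs 11).
Opt8: worse on fuel (45 vs 11).
Opt10: worse on fuel (115 vs 11).
No option dominates Opt9.

none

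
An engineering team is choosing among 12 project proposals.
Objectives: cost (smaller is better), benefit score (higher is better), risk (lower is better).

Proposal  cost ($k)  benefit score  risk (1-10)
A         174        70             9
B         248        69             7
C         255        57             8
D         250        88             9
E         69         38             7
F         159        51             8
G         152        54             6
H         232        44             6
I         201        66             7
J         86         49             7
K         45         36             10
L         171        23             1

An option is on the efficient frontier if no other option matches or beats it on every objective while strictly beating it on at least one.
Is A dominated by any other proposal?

No

B: worse on cost (248 vs 174).
C: worse on cost (255 vs 174).
D: worse on cost (250 vs 174).
E: worse on benefit score (38 vs 70).
F: worse on benefit score (51 vs 70).
G: worse on benefit score (54 vs 70).
H: worse on cost (232 vs 174).
I: worse on cost (201 vs 174).
J: worse on benefit score (49 vs 70).
K: worse on benefit score (36 vs 70).
L: worse on benefit score (23 vs 70).
No option is at least as good as A on every objective and strictly better on one.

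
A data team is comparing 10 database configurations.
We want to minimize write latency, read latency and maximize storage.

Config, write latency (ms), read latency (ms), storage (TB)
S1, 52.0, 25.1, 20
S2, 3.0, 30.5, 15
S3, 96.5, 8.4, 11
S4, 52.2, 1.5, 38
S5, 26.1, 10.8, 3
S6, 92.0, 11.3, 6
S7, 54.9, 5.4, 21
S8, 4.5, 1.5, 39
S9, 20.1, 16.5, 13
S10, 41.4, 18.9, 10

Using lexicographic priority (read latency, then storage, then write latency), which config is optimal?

S8

First minimize read latency: best is 1.5, kept {S4, S8}.
Then maximize storage: best is 39, kept {S8}.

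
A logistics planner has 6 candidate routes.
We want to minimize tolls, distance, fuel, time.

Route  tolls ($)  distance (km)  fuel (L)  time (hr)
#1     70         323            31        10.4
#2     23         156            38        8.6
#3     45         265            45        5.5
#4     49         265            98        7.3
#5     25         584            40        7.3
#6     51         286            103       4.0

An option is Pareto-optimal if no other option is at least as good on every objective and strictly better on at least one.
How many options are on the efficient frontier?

#1: not dominated (best fuel).
#2: not dominated (best tolls).
#3: not dominated.
#4: dominated by #3 (tolls 45≤49, distance 265≤265, fuel 45≤98, time 5.5≤7.3).
#5: not dominated.
#6: not dominated (best time).
Pareto-optimal: #1, #2, #3, #5, #6 → 5.

5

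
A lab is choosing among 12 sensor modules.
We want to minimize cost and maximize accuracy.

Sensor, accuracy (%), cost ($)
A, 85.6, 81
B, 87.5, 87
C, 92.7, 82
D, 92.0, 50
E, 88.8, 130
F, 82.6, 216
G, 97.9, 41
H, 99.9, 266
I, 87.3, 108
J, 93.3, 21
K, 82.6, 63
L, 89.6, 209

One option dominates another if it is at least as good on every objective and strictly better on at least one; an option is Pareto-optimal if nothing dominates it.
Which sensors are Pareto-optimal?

A: dominated by D (accuracy 92.0≥85.6, cost 50≤81).
B: dominated by C (accuracy 92.7≥87.5, cost 82≤87).
C: dominated by G (accuracy 97.9≥92.7, cost 41≤82).
D: dominated by G (accuracy 97.9≥92.0, cost 41≤50).
E: dominated by C (accuracy 92.7≥88.8, cost 82≤130).
F: dominated by A (accuracy 85.6≥82.6, cost 81≤216).
G: not dominated.
H: not dominated (best accuracy).
I: dominated by B (accuracy 87.5≥87.3, cost 87≤108).
J: not dominated (best cost).
K: dominated by D (accuracy 92.0≥82.6, cost 50≤63).
L: dominated by C (accuracy 92.7≥89.6, cost 82≤209).

G, H, J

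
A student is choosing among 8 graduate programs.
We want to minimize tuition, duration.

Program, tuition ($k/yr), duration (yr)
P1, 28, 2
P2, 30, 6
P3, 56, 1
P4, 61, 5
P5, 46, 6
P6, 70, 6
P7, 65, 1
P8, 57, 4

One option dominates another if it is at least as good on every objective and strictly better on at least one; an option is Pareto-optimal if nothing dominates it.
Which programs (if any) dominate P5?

P1: tuition 28≤46, duration 2≤6 — dominates P5.
P2: tuition 30≤46, duration 6≤6 — dominates P5.
Others (P3, P4, P6, P7, P8) are each worse than P5 on at least one objective.

P1, P2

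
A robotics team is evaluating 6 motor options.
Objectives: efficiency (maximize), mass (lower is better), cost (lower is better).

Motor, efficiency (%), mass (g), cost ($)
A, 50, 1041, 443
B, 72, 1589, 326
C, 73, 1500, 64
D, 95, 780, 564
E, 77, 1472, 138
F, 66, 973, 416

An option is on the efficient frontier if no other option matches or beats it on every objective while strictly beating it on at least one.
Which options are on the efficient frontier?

A: dominated by F (efficiency 66≥50, mass 973≤1041, cost 416≤443).
B: dominated by C (efficiency 73≥72, mass 1500≤1589, cost 64≤326).
C: not dominated (best cost).
D: not dominated (best efficiency).
E: not dominated.
F: not dominated.

C, D, E, F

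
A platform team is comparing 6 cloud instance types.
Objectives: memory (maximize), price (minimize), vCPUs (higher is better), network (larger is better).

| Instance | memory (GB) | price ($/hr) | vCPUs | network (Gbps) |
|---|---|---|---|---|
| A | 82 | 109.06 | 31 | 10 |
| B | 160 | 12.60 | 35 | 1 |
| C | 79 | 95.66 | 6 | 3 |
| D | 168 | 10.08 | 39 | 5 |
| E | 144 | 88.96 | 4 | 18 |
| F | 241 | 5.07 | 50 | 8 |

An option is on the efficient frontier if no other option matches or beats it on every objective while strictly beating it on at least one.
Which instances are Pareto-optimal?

A: not dominated.
B: dominated by D (memory 168≥160, price 10.08≤12.60, vCPUs 39≥35, network 5≥1).
C: dominated by D (memory 168≥79, price 10.08≤95.66, vCPUs 39≥6, network 5≥3).
D: dominated by F (memory 241≥168, price 5.07≤10.08, vCPUs 50≥39, network 8≥5).
E: not dominated (best network).
F: not dominated (best memory).

A, E, F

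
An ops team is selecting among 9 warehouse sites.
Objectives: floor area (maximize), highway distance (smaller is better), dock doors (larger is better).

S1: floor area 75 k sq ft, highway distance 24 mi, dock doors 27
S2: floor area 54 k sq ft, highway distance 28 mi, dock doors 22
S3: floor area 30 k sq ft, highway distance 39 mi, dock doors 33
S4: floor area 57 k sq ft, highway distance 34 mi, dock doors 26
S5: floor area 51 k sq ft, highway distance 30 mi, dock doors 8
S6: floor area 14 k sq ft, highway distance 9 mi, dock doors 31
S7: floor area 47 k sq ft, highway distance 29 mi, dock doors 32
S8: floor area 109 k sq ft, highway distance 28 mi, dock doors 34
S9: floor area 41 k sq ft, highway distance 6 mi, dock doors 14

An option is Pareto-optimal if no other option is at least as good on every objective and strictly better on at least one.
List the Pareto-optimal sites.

S1: not dominated.
S2: dominated by S1 (floor area 75≥54, highway distance 24≤28, dock doors 27≥22).
S3: dominated by S8 (floor area 109≥30, highway distance 28≤39, dock doors 34≥33).
S4: dominated by S1 (floor area 75≥57, highway distance 24≤34, dock doors 27≥26).
S5: dominated by S1 (floor area 75≥51, highway distance 24≤30, dock doors 27≥8).
S6: not dominated.
S7: dominated by S8 (floor area 109≥47, highway distance 28≤29, dock doors 34≥32).
S8: not dominated (best floor area).
S9: not dominated (best highway distance).

S1, S6, S8, S9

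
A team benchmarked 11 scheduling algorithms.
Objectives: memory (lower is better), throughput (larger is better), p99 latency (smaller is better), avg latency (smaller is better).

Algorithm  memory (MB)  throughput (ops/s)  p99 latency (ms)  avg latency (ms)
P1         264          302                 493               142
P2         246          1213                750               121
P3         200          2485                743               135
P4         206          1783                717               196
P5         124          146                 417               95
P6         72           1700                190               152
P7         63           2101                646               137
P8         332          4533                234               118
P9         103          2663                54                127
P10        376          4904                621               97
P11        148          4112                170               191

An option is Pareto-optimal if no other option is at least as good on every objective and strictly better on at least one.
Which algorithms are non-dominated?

P1: dominated by P9 (memory 103≤264, throughput 2663≥302, p99 latency 54≤493, avg latency 127≤142).
P2: not dominated.
P3: dominated by P9 (memory 103≤200, throughput 2663≥2485, p99 latency 54≤743, avg latency 127≤135).
P4: dominated by P7 (memory 63≤206, throughput 2101≥1783, p99 latency 646≤717, avg latency 137≤196).
P5: not dominated (best avg latency).
P6: not dominated.
P7: not dominated (best memory).
P8: not dominated.
P9: not dominated (best p99 latency).
P10: not dominated (best throughput).
P11: not dominated.

P2, P5, P6, P7, P8, P9, P10, P11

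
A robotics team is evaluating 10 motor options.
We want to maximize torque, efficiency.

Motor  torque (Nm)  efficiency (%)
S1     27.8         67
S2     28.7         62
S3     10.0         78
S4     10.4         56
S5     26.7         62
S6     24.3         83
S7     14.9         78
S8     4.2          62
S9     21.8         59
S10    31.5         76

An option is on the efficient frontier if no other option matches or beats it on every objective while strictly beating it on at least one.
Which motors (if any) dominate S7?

S6

S6: torque 24.3≥14.9, efficiency 83≥78 — dominates S7.
Others (S1, S2, S3, S4, S5, S8, S9, S10) are each worse than S7 on at least one objective.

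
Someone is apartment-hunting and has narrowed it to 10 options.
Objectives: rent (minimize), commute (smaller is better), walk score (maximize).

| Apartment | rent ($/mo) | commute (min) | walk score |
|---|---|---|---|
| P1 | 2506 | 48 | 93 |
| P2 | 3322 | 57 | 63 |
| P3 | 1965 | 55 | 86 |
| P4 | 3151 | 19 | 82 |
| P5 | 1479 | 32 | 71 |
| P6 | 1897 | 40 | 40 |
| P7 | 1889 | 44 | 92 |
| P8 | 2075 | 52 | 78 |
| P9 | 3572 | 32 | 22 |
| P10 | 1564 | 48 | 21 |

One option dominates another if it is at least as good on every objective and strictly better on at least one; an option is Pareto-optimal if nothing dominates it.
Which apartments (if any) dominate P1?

none

P2: worse on rent (3322 vs 2506).
P3: worse on commute (55 vs 48).
P4: worse on rent (3151 vs 2506).
P5: worse on walk score (71 vs 93).
P6: worse on walk score (40 vs 93).
P7: worse on walk score (92 vs 93).
P8: worse on commute (52 vs 48).
P9: worse on rent (3572 vs 2506).
P10: worse on walk score (21 vs 93).
No option dominates P1.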